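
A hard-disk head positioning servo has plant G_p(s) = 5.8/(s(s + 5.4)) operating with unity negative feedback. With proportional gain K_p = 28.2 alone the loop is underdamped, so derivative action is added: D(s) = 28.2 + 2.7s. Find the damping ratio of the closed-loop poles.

Forward path: (28.2 + 2.7s)·5.8/(s(s+5.4)). The closed-loop characteristic equation is s² + (5.4 + 5.8·2.7)s + 5.8·28.2 = 0.
That is s² + 21.06s + 163.6 = 0, so ω_n = 12.79 rad/s and ζ = 21.06/(2·12.79) = 0.8234.

ζ = 0.823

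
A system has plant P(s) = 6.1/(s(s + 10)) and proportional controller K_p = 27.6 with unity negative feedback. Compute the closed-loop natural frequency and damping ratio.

The closed-loop denominator is s(s+10) + 27.6·6.1 = s² + 10s + 168.4.
So ω_n² = 168.4 ⇒ ω_n = 12.98 rad/s, and ζ = 10/(2ω_n) = 0.385.

ω_n = 13 rad/s, ζ = 0.385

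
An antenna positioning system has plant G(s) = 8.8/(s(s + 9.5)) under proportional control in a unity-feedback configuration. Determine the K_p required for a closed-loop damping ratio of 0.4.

K_p = 16

Closed-loop characteristic equation: s² + 9.5s + K_p·8.8 = 0.
So ω_n = √(8.8K_p) and 2ζω_n = 9.5, giving ζ = 9.5/(2√(8.8K_p)).
Setting ζ = 0.4: √(8.8K_p) = 9.5/(2·0.4) = 11.88, so K_p = 141/8.8 = 16.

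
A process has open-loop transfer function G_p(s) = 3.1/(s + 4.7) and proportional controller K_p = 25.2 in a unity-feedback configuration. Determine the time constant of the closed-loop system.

Closed-loop transfer function: T(s) = K_p·G_p(s)/(1 + K_p·G_p(s)) = 78.12/(s + 4.7 + 78.12) = 78.12/(s + 82.82).
Time constant τ = 1/82.82 = 0.0121 s.

τ = 0.0121 s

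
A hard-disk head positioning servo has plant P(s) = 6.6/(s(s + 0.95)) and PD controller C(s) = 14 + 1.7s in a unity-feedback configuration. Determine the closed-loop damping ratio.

Forward path: (14 + 1.7s)·6.6/(s(s+0.95)). The closed-loop characteristic equation is s² + (0.95 + 6.6·1.7)s + 6.6·14 = 0.
That is s² + 12.17s + 92.4 = 0, so ω_n = 9.612 rad/s and ζ = 12.17/(2·9.612) = 0.633.

ζ = 0.633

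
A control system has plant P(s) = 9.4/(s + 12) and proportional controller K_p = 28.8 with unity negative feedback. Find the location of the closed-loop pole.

s = -282.7

Closed-loop transfer function: T(s) = K_p·P(s)/(1 + K_p·P(s)) = 270.7/(s + 12 + 270.7) = 270.7/(s + 282.7).
The closed-loop pole is at s = −282.7.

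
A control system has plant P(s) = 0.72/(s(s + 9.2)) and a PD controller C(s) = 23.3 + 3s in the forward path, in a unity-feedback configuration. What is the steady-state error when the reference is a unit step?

The open loop C(s)P(s) has a pole at the origin (type 1), so the static position error constant is infinite and e_ss = 1/(1+∞) = 0.

0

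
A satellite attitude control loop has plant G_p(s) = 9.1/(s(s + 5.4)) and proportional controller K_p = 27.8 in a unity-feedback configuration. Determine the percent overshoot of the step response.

The closed-loop denominator s² + 5.4s + 253 gives ω_n = √253 = 15.91 and ζ = 5.4/(2ω_n) = 0.1698.
%OS = 100·exp(−πζ/√(1−ζ²)) = 100·exp(−π·0.1698/√0.9712) = 58.2%.

58.2%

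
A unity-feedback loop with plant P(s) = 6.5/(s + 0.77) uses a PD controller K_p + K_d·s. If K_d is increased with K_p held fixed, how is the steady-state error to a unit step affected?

At s = 0 the derivative term contributes nothing: C(0) = K_p regardless of K_d, so K_pos = K_p·P(0) and e_ss are unchanged.

unchanged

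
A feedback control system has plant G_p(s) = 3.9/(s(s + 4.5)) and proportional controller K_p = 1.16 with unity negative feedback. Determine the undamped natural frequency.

With unity feedback the closed-loop characteristic equation is s² + 4.5s + 1.16·3.9 = s² + 4.5s + 4.524 = 0.
Matching s² + 2ζω_n s + ω_n²: ω_n = √4.524 = 2.127 rad/s and 2ζω_n = 4.5, so ζ = 4.5/(2·2.127) = 1.06.

ω_n = 2.13 rad/s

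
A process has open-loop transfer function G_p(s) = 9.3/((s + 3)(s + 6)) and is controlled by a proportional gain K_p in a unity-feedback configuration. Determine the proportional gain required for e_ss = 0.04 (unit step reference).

Steady-state error for a unit step on this type-0 loop is 1/(1 + K_p·G_p(0)).
G_p(0) = 0.5167. Require 1/(1 + K_p·0.5167) = 0.04, so 1 + 0.5167·K_p = 25.
K_p = (25 − 1)/0.5167 = 46.5.

K_p = 46.5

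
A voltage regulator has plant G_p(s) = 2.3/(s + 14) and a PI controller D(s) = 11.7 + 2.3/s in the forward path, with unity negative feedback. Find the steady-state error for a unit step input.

0

The open loop D(s)G_p(s) has a pole at the origin (type 1), so the static position error constant is infinite and e_ss = 1/(1+∞) = 0.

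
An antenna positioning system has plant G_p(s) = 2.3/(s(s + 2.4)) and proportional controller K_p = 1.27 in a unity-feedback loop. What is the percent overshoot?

Closed-loop characteristic equation: s² + 2.4s + 2.921 = 0, so ω_n = 1.709 rad/s and ζ = 2.4/(2·1.709) = 0.7021.
%OS = 100·exp(−πζ/√(1−ζ²)) = 100·exp(−π·0.7021/√0.507) = 4.51%.

4.51%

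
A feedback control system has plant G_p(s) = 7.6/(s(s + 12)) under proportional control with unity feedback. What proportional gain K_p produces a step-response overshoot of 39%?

K_p = 57.5

From %OS = 100·exp(−πζ/√(1−ζ²)) = 39%, ζ = −ln(0.39)/√(π²+ln²(0.39)) = 0.2871.
Characteristic equation s² + 12s + 7.6K_p = 0 gives ζ = 12/(2√(7.6K_p)).
Setting ζ = 0.2871: √(7.6K_p) = 12/(2·0.2871) = 20.9, so K_p = 436.7/7.6 = 57.5.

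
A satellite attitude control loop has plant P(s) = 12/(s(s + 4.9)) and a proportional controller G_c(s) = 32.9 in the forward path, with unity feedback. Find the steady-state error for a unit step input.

0

The open loop G_c(s)P(s) has a pole at the origin (type 1), so the static position error constant is infinite and e_ss = 1/(1+∞) = 0.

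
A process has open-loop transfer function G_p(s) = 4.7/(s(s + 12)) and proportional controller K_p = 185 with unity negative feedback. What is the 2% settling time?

From 1 + K_pG_p(s) = 0: s² + 12s + 869.5 = 0 ⇒ ω_n = 29.49, ζ = 0.2035.
2% settling time T_s ≈ 4/(ζω_n) = 4/6 = 0.667 s.

T_s ≈ 0.667 s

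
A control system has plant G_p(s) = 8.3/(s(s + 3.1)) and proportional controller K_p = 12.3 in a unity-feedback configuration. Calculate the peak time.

From 1 + K_pG_p(s) = 0: s² + 3.1s + 102.1 = 0 ⇒ ω_n = 10.1, ζ = 0.1534.
Damped frequency ω_d = ω_n√(1−ζ²) = 9.984 rad/s, so peak time T_p = π/ω_d = 0.315 s.

T_p = 0.315 s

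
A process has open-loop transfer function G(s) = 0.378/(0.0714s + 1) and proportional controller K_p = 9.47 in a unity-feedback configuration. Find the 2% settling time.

T_s ≈ 0.0624 s

Closed loop: T(s) = K_p·G/(1+K_p·G) = 3.58/(0.0714s + 1 + 3.58), with pole at s = −(1 + 3.58)/0.0714 = −64.14.
τ = 1/64.14 = 0.01559 s, so 2% settling time ≈ 4τ = 0.0624 s.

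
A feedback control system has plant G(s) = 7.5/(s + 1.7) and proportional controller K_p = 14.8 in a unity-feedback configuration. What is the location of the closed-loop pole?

Closed-loop transfer function: T(s) = K_p·G(s)/(1 + K_p·G(s)) = 111/(s + 1.7 + 111) = 111/(s + 112.7).
The closed-loop pole is at s = −112.7.

s = -112.7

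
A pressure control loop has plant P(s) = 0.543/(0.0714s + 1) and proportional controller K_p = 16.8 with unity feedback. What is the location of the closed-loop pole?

Closed loop: T(s) = K_p·P/(1+K_p·P) = 9.122/(0.0714s + 1 + 9.122), with pole at s = −(1 + 9.122)/0.0714 = −141.8.

s = -141.8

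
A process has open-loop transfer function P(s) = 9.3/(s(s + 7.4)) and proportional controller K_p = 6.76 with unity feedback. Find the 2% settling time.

The closed-loop denominator s² + 7.4s + 62.87 gives ω_n = √62.87 = 7.929 and ζ = 7.4/(2ω_n) = 0.4666.
2% settling time T_s ≈ 4/(ζω_n) = 4/3.7 = 1.08 s.

T_s ≈ 1.08 s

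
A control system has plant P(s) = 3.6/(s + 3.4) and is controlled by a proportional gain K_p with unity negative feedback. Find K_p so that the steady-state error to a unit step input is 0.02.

Steady-state error for a unit step on this type-0 loop is 1/(1 + K_p·P(0)).
P(0) = 1.059. Require 1/(1 + K_p·1.059) = 0.02, so 1 + 1.059·K_p = 50.
K_p = (50 − 1)/1.059 = 46.3.

K_p = 46.3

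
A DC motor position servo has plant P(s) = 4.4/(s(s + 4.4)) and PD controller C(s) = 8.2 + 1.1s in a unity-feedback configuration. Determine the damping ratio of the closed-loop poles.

ζ = 0.769

Forward path: (8.2 + 1.1s)·4.4/(s(s+4.4)). The closed-loop characteristic equation is s² + (4.4 + 4.4·1.1)s + 4.4·8.2 = 0.
That is s² + 9.24s + 36.08 = 0, so ω_n = 6.007 rad/s and ζ = 9.24/(2·6.007) = 0.7691.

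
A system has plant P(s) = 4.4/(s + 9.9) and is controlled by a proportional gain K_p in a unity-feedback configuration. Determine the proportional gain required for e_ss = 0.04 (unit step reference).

Steady-state error for a unit step on this type-0 loop is 1/(1 + K_p·P(0)).
P(0) = 0.4444. Require 1/(1 + K_p·0.4444) = 0.04, so 1 + 0.4444·K_p = 25.
K_p = (25 − 1)/0.4444 = 54.

K_p = 54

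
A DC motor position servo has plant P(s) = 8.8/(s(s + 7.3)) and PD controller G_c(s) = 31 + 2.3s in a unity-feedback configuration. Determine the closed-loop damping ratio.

ζ = 0.834

Forward path: (31 + 2.3s)·8.8/(s(s+7.3)). The closed-loop characteristic equation is s² + (7.3 + 8.8·2.3)s + 8.8·31 = 0.
That is s² + 27.54s + 272.8 = 0, so ω_n = 16.52 rad/s and ζ = 27.54/(2·16.52) = 0.8337.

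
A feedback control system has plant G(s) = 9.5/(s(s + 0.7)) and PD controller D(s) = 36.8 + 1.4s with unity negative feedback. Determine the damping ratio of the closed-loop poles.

Forward path: (36.8 + 1.4s)·9.5/(s(s+0.7)). The closed-loop characteristic equation is s² + (0.7 + 9.5·1.4)s + 9.5·36.8 = 0.
That is s² + 14s + 349.6 = 0, so ω_n = 18.7 rad/s and ζ = 14/(2·18.7) = 0.3744.

ζ = 0.374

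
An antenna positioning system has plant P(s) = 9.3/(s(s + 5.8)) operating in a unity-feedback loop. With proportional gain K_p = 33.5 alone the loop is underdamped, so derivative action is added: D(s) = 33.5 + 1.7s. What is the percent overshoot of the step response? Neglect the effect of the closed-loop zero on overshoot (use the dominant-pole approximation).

8.79%

Forward path: (33.5 + 1.7s)·9.3/(s(s+5.8)). The closed-loop characteristic equation is s² + (5.8 + 9.3·1.7)s + 9.3·33.5 = 0.
That is s² + 21.61s + 311.6 = 0, so ω_n = 17.65 rad/s and ζ = 21.61/(2·17.65) = 0.6122.
%OS = 100·exp(−πζ/√(1−ζ²)) = 8.79%.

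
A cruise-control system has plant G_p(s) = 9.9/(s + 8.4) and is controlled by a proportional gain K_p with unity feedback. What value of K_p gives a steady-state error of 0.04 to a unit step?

Steady-state error for a unit step on this type-0 loop is 1/(1 + K_p·G_p(0)).
G_p(0) = 1.179. Require 1/(1 + K_p·1.179) = 0.04, so 1 + 1.179·K_p = 25.
K_p = (25 − 1)/1.179 = 20.4.

K_p = 20.4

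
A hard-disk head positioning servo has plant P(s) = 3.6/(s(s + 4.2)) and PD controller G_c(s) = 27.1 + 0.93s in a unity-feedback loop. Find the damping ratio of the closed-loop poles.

ζ = 0.382

Forward path: (27.1 + 0.93s)·3.6/(s(s+4.2)). The closed-loop characteristic equation is s² + (4.2 + 3.6·0.93)s + 3.6·27.1 = 0.
That is s² + 7.548s + 97.56 = 0, so ω_n = 9.877 rad/s and ζ = 7.548/(2·9.877) = 0.3821.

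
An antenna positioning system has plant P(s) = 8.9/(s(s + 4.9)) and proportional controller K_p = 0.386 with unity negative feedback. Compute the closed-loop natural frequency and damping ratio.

ω_n = 1.85 rad/s, ζ = 1.32

The closed-loop denominator is s(s+4.9) + 0.386·8.9 = s² + 4.9s + 3.435.
Matching s² + 2ζω_n s + ω_n²: ω_n = √3.435 = 1.853 rad/s and 2ζω_n = 4.9, so ζ = 4.9/(2·1.853) = 1.32.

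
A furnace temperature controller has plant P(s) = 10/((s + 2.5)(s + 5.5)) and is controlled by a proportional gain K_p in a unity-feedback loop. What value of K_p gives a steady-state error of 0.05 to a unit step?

K_p = 26.1

Steady-state error for a unit step on this type-0 loop is 1/(1 + K_p·P(0)).
P(0) = 0.7273. Require 1/(1 + K_p·0.7273) = 0.05, so 1 + 0.7273·K_p = 20.
K_p = (20 − 1)/0.7273 = 26.1.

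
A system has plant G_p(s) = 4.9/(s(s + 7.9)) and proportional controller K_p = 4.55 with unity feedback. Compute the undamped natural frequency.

ω_n = 4.72 rad/s

1 + K_p·G_p(s) = 0 gives s² + 7.9s + 22.3 = 0.
So ω_n² = 22.3 ⇒ ω_n = 4.722 rad/s, and ζ = 7.9/(2ω_n) = 0.837.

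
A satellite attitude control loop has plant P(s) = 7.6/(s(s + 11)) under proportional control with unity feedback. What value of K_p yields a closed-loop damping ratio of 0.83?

K_p = 5.78

Closed-loop characteristic equation: s² + 11s + K_p·7.6 = 0.
So ω_n = √(7.6K_p) and 2ζω_n = 11, giving ζ = 11/(2√(7.6K_p)).
Setting ζ = 0.83: √(7.6K_p) = 11/(2·0.83) = 6.627, so K_p = 43.91/7.6 = 5.78.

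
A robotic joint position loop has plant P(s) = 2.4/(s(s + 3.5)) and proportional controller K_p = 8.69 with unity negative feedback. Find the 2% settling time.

T_s ≈ 2.29 s

From 1 + K_pP(s) = 0: s² + 3.5s + 20.86 = 0 ⇒ ω_n = 4.567, ζ = 0.3832.
2% settling time T_s ≈ 4/(ζω_n) = 4/1.75 = 2.29 s.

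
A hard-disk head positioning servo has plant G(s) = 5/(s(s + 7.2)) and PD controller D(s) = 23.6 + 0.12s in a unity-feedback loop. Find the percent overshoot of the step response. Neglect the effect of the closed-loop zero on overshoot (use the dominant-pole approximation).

Forward path: (23.6 + 0.12s)·5/(s(s+7.2)). The closed-loop characteristic equation is s² + (7.2 + 5·0.12)s + 5·23.6 = 0.
That is s² + 7.8s + 118 = 0, so ω_n = 10.86 rad/s and ζ = 7.8/(2·10.86) = 0.359.
%OS = 100·exp(−πζ/√(1−ζ²)) = 29.9%.

29.9%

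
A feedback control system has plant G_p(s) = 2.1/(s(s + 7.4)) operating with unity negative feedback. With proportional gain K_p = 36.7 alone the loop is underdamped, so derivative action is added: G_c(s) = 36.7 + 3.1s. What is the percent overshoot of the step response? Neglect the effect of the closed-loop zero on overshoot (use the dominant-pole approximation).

Forward path: (36.7 + 3.1s)·2.1/(s(s+7.4)). The closed-loop characteristic equation is s² + (7.4 + 2.1·3.1)s + 2.1·36.7 = 0.
That is s² + 13.91s + 77.07 = 0, so ω_n = 8.779 rad/s and ζ = 13.91/(2·8.779) = 0.7922.
%OS = 100·exp(−πζ/√(1−ζ²)) = 1.69%.

1.69%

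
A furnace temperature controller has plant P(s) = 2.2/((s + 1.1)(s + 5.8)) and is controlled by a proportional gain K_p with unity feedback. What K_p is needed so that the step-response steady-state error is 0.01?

K_p = 287

The loop is type 0, so e_ss(step) = 1/(1 + K_pos) with K_pos = K_p·P(0).
P(0) = 0.3448. Require 1/(1 + K_p·0.3448) = 0.01, so 1 + 0.3448·K_p = 100.
K_p = (100 − 1)/0.3448 = 287.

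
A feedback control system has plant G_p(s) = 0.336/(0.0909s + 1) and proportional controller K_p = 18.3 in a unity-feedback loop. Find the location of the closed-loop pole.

Closed loop: T(s) = K_p·G_p/(1+K_p·G_p) = 6.149/(0.0909s + 1 + 6.149), with pole at s = −(1 + 6.149)/0.0909 = −78.64.

s = -78.64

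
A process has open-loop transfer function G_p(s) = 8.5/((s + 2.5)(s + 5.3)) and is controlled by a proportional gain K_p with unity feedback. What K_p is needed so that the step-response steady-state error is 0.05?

K_p = 29.6

For a type-0 loop with proportional control, e_ss = 1/(1 + K_p·G_p(0)).
G_p(0) = 0.6415. Require 1/(1 + K_p·0.6415) = 0.05, so 1 + 0.6415·K_p = 20.
K_p = (20 − 1)/0.6415 = 29.6.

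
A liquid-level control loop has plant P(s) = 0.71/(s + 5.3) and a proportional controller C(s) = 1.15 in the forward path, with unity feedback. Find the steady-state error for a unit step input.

0.867

The loop is type 0. Static position error constant K_pos = C(0)·P(0) = 1.15·0.134 = 0.1541.
Steady-state error to a unit step: e_ss = 1/(1+K_pos) = 1/1.154 = 0.867.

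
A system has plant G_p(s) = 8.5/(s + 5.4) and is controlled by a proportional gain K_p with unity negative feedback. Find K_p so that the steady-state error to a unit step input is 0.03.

Steady-state error for a unit step on this type-0 loop is 1/(1 + K_p·G_p(0)).
G_p(0) = 1.574. Require 1/(1 + K_p·1.574) = 0.03, so 1 + 1.574·K_p = 33.33.
K_p = (33.33 − 1)/1.574 = 20.5.

K_p = 20.5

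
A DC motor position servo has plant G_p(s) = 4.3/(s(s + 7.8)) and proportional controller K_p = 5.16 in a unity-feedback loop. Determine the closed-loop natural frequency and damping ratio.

ω_n = 4.71 rad/s, ζ = 0.828

The closed-loop denominator is s(s+7.8) + 5.16·4.3 = s² + 7.8s + 22.19.
Matching s² + 2ζω_n s + ω_n²: ω_n = √22.19 = 4.71 rad/s and 2ζω_n = 7.8, so ζ = 7.8/(2·4.71) = 0.828.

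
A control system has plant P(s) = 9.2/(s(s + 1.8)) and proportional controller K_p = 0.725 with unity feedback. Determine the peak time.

T_p = 1.3 s

The closed-loop denominator s² + 1.8s + 6.67 gives ω_n = √6.67 = 2.583 and ζ = 1.8/(2ω_n) = 0.3485.
Damped frequency ω_d = ω_n√(1−ζ²) = 2.421 rad/s, so peak time T_p = π/ω_d = 1.3 s.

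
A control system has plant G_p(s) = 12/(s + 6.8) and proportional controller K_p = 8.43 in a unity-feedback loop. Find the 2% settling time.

T_s ≈ 0.0371 s

Closed-loop transfer function: T(s) = K_p·G_p(s)/(1 + K_p·G_p(s)) = 101.2/(s + 6.8 + 101.2) = 101.2/(s + 108).
Time constant τ = 1/108 = 0.009263 s, so the 2% settling time is about 4τ = 0.0371 s.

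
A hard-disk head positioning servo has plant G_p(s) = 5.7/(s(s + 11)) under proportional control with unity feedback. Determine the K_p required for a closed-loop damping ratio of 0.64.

K_p = 13

Closed-loop characteristic equation: s² + 11s + K_p·5.7 = 0.
So ω_n = √(5.7K_p) and 2ζω_n = 11, giving ζ = 11/(2√(5.7K_p)).
Setting ζ = 0.64: √(5.7K_p) = 11/(2·0.64) = 8.594, so K_p = 73.85/5.7 = 13.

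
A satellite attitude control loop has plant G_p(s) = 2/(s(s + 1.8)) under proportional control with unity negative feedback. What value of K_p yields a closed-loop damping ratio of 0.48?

Closed-loop characteristic equation: s² + 1.8s + K_p·2 = 0.
So ω_n = √(2K_p) and 2ζω_n = 1.8, giving ζ = 1.8/(2√(2K_p)).
Setting ζ = 0.48: √(2K_p) = 1.8/(2·0.48) = 1.875, so K_p = 3.516/2 = 1.76.

K_p = 1.76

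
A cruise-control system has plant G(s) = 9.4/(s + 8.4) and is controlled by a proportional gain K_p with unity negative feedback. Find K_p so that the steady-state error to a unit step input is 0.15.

The loop is type 0, so e_ss(step) = 1/(1 + K_pos) with K_pos = K_p·G(0).
G(0) = 1.119. Require 1/(1 + K_p·1.119) = 0.15, so 1 + 1.119·K_p = 6.667.
K_p = (6.667 − 1)/1.119 = 5.06.

K_p = 5.06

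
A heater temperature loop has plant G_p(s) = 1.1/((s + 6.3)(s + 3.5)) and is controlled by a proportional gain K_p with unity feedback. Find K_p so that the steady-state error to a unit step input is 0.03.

The loop is type 0, so e_ss(step) = 1/(1 + K_pos) with K_pos = K_p·G_p(0).
G_p(0) = 0.04989. Require 1/(1 + K_p·0.04989) = 0.03, so 1 + 0.04989·K_p = 33.33.
K_p = (33.33 − 1)/0.04989 = 648.

K_p = 648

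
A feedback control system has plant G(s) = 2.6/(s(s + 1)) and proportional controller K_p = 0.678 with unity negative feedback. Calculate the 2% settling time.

From 1 + K_pG(s) = 0: s² + 1s + 1.763 = 0 ⇒ ω_n = 1.328, ζ = 0.3766.
2% settling time T_s ≈ 4/(ζω_n) = 4/0.5 = 8 s.

T_s ≈ 8 s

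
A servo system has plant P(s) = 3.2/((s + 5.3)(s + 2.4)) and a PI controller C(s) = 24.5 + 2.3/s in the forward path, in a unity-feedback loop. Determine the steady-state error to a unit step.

0

The open loop C(s)P(s) has a pole at the origin (type 1), so the static position error constant is infinite and e_ss = 1/(1+∞) = 0.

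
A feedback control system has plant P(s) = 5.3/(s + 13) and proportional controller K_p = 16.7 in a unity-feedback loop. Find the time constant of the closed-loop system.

τ = 0.00985 s

Closed-loop transfer function: T(s) = K_p·P(s)/(1 + K_p·P(s)) = 88.51/(s + 13 + 88.51) = 88.51/(s + 101.5).
Time constant τ = 1/101.5 = 0.00985 s.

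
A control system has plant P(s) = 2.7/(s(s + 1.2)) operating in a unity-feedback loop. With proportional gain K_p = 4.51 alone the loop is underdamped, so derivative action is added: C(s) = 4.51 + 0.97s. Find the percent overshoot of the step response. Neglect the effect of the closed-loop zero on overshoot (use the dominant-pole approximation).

12.8%

Forward path: (4.51 + 0.97s)·2.7/(s(s+1.2)). The closed-loop characteristic equation is s² + (1.2 + 2.7·0.97)s + 2.7·4.51 = 0.
That is s² + 3.819s + 12.18 = 0, so ω_n = 3.49 rad/s and ζ = 3.819/(2·3.49) = 0.5472.
%OS = 100·exp(−πζ/√(1−ζ²)) = 12.8%.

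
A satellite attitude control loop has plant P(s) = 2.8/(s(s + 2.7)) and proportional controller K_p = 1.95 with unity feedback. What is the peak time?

T_p = 1.65 s

From 1 + K_pP(s) = 0: s² + 2.7s + 5.46 = 0 ⇒ ω_n = 2.337, ζ = 0.5777.
Damped frequency ω_d = ω_n√(1−ζ²) = 1.907 rad/s, so peak time T_p = π/ω_d = 1.65 s.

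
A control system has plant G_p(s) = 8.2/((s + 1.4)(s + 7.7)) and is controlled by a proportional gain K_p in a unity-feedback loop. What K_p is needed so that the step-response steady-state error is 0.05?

K_p = 25

Steady-state error for a unit step on this type-0 loop is 1/(1 + K_p·G_p(0)).
G_p(0) = 0.7607. Require 1/(1 + K_p·0.7607) = 0.05, so 1 + 0.7607·K_p = 20.
K_p = (20 − 1)/0.7607 = 25.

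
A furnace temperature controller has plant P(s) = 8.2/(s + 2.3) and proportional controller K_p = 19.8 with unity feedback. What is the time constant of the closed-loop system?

τ = 0.00607 s

Closed-loop transfer function: T(s) = K_p·P(s)/(1 + K_p·P(s)) = 162.4/(s + 2.3 + 162.4) = 162.4/(s + 164.7).
Time constant τ = 1/164.7 = 0.00607 s.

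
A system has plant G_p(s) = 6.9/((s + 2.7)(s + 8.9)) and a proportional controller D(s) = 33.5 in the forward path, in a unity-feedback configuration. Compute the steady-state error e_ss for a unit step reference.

The loop is type 0. Static position error constant K_pos = D(0)·G_p(0) = 33.5·0.2871 = 9.619.
Steady-state error to a unit step: e_ss = 1/(1+K_pos) = 1/10.62 = 0.0942.

0.0942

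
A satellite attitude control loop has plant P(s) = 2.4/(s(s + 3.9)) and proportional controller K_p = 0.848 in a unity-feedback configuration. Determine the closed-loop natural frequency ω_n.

ω_n = 1.43 rad/s

1 + K_p·P(s) = 0 gives s² + 3.9s + 2.035 = 0.
So ω_n² = 2.035 ⇒ ω_n = 1.427 rad/s, and ζ = 3.9/(2ω_n) = 1.37.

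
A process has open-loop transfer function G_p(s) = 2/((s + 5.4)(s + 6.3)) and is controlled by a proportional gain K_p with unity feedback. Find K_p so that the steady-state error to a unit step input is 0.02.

K_p = 833

The loop is type 0, so e_ss(step) = 1/(1 + K_pos) with K_pos = K_p·G_p(0).
G_p(0) = 0.05879. Require 1/(1 + K_p·0.05879) = 0.02, so 1 + 0.05879·K_p = 50.
K_p = (50 − 1)/0.05879 = 833.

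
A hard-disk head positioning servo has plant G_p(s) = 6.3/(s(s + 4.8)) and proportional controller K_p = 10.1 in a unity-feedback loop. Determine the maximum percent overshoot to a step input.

The closed-loop denominator s² + 4.8s + 63.63 gives ω_n = √63.63 = 7.977 and ζ = 4.8/(2ω_n) = 0.3009.
%OS = 100·exp(−πζ/√(1−ζ²)) = 100·exp(−π·0.3009/√0.9095) = 37.1%.

37.1%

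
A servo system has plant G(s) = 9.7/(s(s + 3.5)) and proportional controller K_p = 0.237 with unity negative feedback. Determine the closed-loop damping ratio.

1 + K_p·G(s) = 0 gives s² + 3.5s + 2.299 = 0.
Matching s² + 2ζω_n s + ω_n²: ω_n = √2.299 = 1.516 rad/s and 2ζω_n = 3.5, so ζ = 3.5/(2·1.516) = 1.15.

ζ = 1.15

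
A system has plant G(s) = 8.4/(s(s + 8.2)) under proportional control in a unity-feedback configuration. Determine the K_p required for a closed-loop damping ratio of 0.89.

Closed-loop characteristic equation: s² + 8.2s + K_p·8.4 = 0.
So ω_n = √(8.4K_p) and 2ζω_n = 8.2, giving ζ = 8.2/(2√(8.4K_p)).
Setting ζ = 0.89: √(8.4K_p) = 8.2/(2·0.89) = 4.607, so K_p = 21.22/8.4 = 2.53.

K_p = 2.53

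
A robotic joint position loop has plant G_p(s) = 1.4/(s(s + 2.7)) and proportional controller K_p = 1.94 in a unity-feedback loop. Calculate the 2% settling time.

T_s ≈ 2.96 s

The closed-loop denominator s² + 2.7s + 2.716 gives ω_n = √2.716 = 1.648 and ζ = 2.7/(2ω_n) = 0.8192.
2% settling time T_s ≈ 4/(ζω_n) = 4/1.35 = 2.96 s.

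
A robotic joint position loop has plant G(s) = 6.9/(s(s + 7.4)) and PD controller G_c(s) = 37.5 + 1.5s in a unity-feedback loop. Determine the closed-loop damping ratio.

ζ = 0.552

Forward path: (37.5 + 1.5s)·6.9/(s(s+7.4)). The closed-loop characteristic equation is s² + (7.4 + 6.9·1.5)s + 6.9·37.5 = 0.
That is s² + 17.75s + 258.8 = 0, so ω_n = 16.09 rad/s and ζ = 17.75/(2·16.09) = 0.5517.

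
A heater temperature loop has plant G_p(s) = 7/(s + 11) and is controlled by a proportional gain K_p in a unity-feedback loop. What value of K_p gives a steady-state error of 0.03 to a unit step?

For a type-0 loop with proportional control, e_ss = 1/(1 + K_p·G_p(0)).
G_p(0) = 0.6364. Require 1/(1 + K_p·0.6364) = 0.03, so 1 + 0.6364·K_p = 33.33.
K_p = (33.33 − 1)/0.6364 = 50.8.

K_p = 50.8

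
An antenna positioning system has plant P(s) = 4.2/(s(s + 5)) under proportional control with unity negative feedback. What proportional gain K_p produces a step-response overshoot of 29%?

From %OS = 100·exp(−πζ/√(1−ζ²)) = 29%, ζ = −ln(0.29)/√(π²+ln²(0.29)) = 0.3666.
Characteristic equation s² + 5s + 4.2K_p = 0 gives ζ = 5/(2√(4.2K_p)).
Setting ζ = 0.3666: √(4.2K_p) = 5/(2·0.3666) = 6.82, so K_p = 46.51/4.2 = 11.1.

K_p = 11.1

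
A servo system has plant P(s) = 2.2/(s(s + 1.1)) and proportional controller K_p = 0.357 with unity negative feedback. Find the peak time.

T_p = 4.52 s

Closed-loop characteristic equation: s² + 1.1s + 0.7854 = 0, so ω_n = 0.8862 rad/s and ζ = 1.1/(2·0.8862) = 0.6206.
Damped frequency ω_d = ω_n√(1−ζ²) = 0.6949 rad/s, so peak time T_p = π/ω_d = 4.52 s.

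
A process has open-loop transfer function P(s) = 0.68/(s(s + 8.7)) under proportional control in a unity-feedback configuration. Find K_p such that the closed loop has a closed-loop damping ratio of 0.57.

Closed-loop characteristic equation: s² + 8.7s + K_p·0.68 = 0.
So ω_n = √(0.68K_p) and 2ζω_n = 8.7, giving ζ = 8.7/(2√(0.68K_p)).
Setting ζ = 0.57: √(0.68K_p) = 8.7/(2·0.57) = 7.632, so K_p = 58.24/0.68 = 85.6.

K_p = 85.6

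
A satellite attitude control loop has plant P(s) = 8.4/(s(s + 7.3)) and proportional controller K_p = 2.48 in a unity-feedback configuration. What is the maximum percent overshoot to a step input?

1.52%

The closed-loop denominator s² + 7.3s + 20.83 gives ω_n = √20.83 = 4.564 and ζ = 7.3/(2ω_n) = 0.7997.
%OS = 100·exp(−πζ/√(1−ζ²)) = 100·exp(−π·0.7997/√0.3605) = 1.52%.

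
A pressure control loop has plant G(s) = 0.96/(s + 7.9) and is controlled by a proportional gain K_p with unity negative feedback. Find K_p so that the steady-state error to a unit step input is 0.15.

K_p = 46.6

Steady-state error for a unit step on this type-0 loop is 1/(1 + K_p·G(0)).
G(0) = 0.1215. Require 1/(1 + K_p·0.1215) = 0.15, so 1 + 0.1215·K_p = 6.667.
K_p = (6.667 − 1)/0.1215 = 46.6.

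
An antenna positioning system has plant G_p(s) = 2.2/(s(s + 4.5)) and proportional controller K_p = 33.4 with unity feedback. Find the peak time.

T_p = 0.38 s

The closed-loop denominator s² + 4.5s + 73.48 gives ω_n = √73.48 = 8.572 and ζ = 4.5/(2ω_n) = 0.2625.
Damped frequency ω_d = ω_n√(1−ζ²) = 8.271 rad/s, so peak time T_p = π/ω_d = 0.38 s.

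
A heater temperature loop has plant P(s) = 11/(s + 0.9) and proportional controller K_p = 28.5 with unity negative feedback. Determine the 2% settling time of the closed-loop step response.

T_s ≈ 0.0127 s

Closed-loop transfer function: T(s) = K_p·P(s)/(1 + K_p·P(s)) = 313.5/(s + 0.9 + 313.5) = 313.5/(s + 314.4).
Time constant τ = 1/314.4 = 0.003181 s, so the 2% settling time is about 4τ = 0.0127 s.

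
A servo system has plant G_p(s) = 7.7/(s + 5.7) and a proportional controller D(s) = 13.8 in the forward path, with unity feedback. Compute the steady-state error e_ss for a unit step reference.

0.0509

The loop is type 0. Static position error constant K_pos = D(0)·G_p(0) = 13.8·1.351 = 18.64.
Steady-state error to a unit step: e_ss = 1/(1+K_pos) = 1/19.64 = 0.0509.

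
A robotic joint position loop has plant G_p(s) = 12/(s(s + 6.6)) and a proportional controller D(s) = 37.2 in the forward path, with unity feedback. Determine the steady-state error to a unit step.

0

The open loop D(s)G_p(s) has a pole at the origin (type 1), so the static position error constant is infinite and e_ss = 1/(1+∞) = 0.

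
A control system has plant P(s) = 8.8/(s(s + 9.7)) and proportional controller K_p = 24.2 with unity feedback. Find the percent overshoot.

33.1%

The closed-loop denominator s² + 9.7s + 213 gives ω_n = √213 = 14.59 and ζ = 9.7/(2ω_n) = 0.3323.
%OS = 100·exp(−πζ/√(1−ζ²)) = 100·exp(−π·0.3323/√0.8895) = 33.1%.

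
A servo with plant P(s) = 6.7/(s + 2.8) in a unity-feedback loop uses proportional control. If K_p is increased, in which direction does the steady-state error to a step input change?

The position error constant K_pos = K_p·P(0) grows with K_p, and e_ss = 1/(1+K_pos) falls.

decrease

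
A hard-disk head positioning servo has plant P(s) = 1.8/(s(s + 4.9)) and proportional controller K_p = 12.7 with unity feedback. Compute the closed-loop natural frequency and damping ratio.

ω_n = 4.78 rad/s, ζ = 0.512

With unity feedback the closed-loop characteristic equation is s² + 4.9s + 12.7·1.8 = s² + 4.9s + 22.86 = 0.
Matching s² + 2ζω_n s + ω_n²: ω_n = √22.86 = 4.781 rad/s and 2ζω_n = 4.9, so ζ = 4.9/(2·4.781) = 0.512.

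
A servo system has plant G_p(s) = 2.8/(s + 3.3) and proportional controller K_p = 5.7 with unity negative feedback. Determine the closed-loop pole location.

s = -19.26

Closed-loop transfer function: T(s) = K_p·G_p(s)/(1 + K_p·G_p(s)) = 15.96/(s + 3.3 + 15.96) = 15.96/(s + 19.26).
The closed-loop pole is at s = −19.26.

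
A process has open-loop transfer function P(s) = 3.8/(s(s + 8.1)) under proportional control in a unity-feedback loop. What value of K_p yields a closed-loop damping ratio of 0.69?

Closed-loop characteristic equation: s² + 8.1s + K_p·3.8 = 0.
So ω_n = √(3.8K_p) and 2ζω_n = 8.1, giving ζ = 8.1/(2√(3.8K_p)).
Setting ζ = 0.69: √(3.8K_p) = 8.1/(2·0.69) = 5.87, so K_p = 34.45/3.8 = 9.07.

K_p = 9.07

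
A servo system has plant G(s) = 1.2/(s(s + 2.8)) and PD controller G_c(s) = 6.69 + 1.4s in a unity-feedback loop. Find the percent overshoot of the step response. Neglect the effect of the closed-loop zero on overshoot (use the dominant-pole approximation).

Forward path: (6.69 + 1.4s)·1.2/(s(s+2.8)). The closed-loop characteristic equation is s² + (2.8 + 1.2·1.4)s + 1.2·6.69 = 0.
That is s² + 4.48s + 8.028 = 0, so ω_n = 2.833 rad/s and ζ = 4.48/(2·2.833) = 0.7906.
%OS = 100·exp(−πζ/√(1−ζ²)) = 1.73%.

1.73%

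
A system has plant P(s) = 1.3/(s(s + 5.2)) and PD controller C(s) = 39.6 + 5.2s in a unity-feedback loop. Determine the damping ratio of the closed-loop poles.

Forward path: (39.6 + 5.2s)·1.3/(s(s+5.2)). The closed-loop characteristic equation is s² + (5.2 + 1.3·5.2)s + 1.3·39.6 = 0.
That is s² + 11.96s + 51.48 = 0, so ω_n = 7.175 rad/s and ζ = 11.96/(2·7.175) = 0.8335.

ζ = 0.833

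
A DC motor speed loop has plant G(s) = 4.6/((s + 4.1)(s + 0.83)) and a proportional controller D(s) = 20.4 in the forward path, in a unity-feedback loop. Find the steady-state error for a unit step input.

0.035

The loop is type 0. Static position error constant K_pos = D(0)·G(0) = 20.4·1.352 = 27.58.
Steady-state error to a unit step: e_ss = 1/(1+K_pos) = 1/28.58 = 0.035.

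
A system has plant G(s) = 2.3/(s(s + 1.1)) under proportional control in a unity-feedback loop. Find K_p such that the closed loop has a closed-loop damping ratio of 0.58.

K_p = 0.391

Closed-loop characteristic equation: s² + 1.1s + K_p·2.3 = 0.
So ω_n = √(2.3K_p) and 2ζω_n = 1.1, giving ζ = 1.1/(2√(2.3K_p)).
Setting ζ = 0.58: √(2.3K_p) = 1.1/(2·0.58) = 0.9483, so K_p = 0.8992/2.3 = 0.391.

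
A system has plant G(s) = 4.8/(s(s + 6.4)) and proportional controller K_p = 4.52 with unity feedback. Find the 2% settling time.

Closed-loop characteristic equation: s² + 6.4s + 21.7 = 0, so ω_n = 4.658 rad/s and ζ = 6.4/(2·4.658) = 0.687.
2% settling time T_s ≈ 4/(ζω_n) = 4/3.2 = 1.25 s.

T_s ≈ 1.25 s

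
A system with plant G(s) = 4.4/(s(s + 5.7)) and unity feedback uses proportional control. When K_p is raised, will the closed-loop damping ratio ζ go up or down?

decrease

ζ = 5.7/(2√(4.4K_p)); increasing K_p raises the denominator, so ζ falls.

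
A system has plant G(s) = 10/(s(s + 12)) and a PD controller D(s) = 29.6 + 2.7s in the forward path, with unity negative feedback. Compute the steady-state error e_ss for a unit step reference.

The open loop D(s)G(s) has a pole at the origin (type 1), so the static position error constant is infinite and e_ss = 1/(1+∞) = 0.

0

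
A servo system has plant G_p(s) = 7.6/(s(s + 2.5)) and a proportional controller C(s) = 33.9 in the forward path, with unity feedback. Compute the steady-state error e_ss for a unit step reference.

The open loop C(s)G_p(s) has a pole at the origin (type 1), so the static position error constant is infinite and e_ss = 1/(1+∞) = 0.

0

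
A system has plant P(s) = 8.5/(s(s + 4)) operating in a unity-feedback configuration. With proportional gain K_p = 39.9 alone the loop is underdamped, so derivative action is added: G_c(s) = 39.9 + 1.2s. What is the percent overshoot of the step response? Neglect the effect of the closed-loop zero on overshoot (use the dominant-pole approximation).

26.9%

Forward path: (39.9 + 1.2s)·8.5/(s(s+4)). The closed-loop characteristic equation is s² + (4 + 8.5·1.2)s + 8.5·39.9 = 0.
That is s² + 14.2s + 339.1 = 0, so ω_n = 18.42 rad/s and ζ = 14.2/(2·18.42) = 0.3855.
%OS = 100·exp(−πζ/√(1−ζ²)) = 26.9%.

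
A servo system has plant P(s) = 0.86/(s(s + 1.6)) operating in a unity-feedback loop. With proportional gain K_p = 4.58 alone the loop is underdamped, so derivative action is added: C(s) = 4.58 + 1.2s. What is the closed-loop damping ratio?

ζ = 0.663

Forward path: (4.58 + 1.2s)·0.86/(s(s+1.6)). The closed-loop characteristic equation is s² + (1.6 + 0.86·1.2)s + 0.86·4.58 = 0.
That is s² + 2.632s + 3.939 = 0, so ω_n = 1.985 rad/s and ζ = 2.632/(2·1.985) = 0.6631.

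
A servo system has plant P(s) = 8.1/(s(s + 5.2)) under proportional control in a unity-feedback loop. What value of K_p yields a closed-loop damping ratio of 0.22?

Closed-loop characteristic equation: s² + 5.2s + K_p·8.1 = 0.
So ω_n = √(8.1K_p) and 2ζω_n = 5.2, giving ζ = 5.2/(2√(8.1K_p)).
Setting ζ = 0.22: √(8.1K_p) = 5.2/(2·0.22) = 11.82, so K_p = 139.7/8.1 = 17.2.

K_p = 17.2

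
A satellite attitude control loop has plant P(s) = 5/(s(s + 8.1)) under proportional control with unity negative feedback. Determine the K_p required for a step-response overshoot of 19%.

K_p = 15

From %OS = 100·exp(−πζ/√(1−ζ²)) = 19%, ζ = −ln(0.19)/√(π²+ln²(0.19)) = 0.4673.
Characteristic equation s² + 8.1s + 5K_p = 0 gives ζ = 8.1/(2√(5K_p)).
Setting ζ = 0.4673: √(5K_p) = 8.1/(2·0.4673) = 8.666, so K_p = 75.1/5 = 15.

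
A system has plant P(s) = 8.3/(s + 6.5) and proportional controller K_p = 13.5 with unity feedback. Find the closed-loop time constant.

Closed-loop transfer function: T(s) = K_p·P(s)/(1 + K_p·P(s)) = 112.1/(s + 6.5 + 112.1) = 112.1/(s + 118.6).
Time constant τ = 1/118.6 = 0.00844 s.

τ = 0.00844 s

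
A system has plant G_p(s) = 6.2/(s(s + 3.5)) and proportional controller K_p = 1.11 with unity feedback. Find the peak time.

T_p = 1.61 s

From 1 + K_pG_p(s) = 0: s² + 3.5s + 6.882 = 0 ⇒ ω_n = 2.623, ζ = 0.6671.
Damped frequency ω_d = ω_n√(1−ζ²) = 1.954 rad/s, so peak time T_p = π/ω_d = 1.61 s.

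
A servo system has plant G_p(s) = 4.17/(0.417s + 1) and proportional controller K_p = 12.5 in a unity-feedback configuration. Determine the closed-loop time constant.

τ = 0.00785 s

Closed loop: T(s) = K_p·G_p/(1+K_p·G_p) = 52.12/(0.417s + 1 + 52.12), with pole at s = −(1 + 52.12)/0.417 = −127.4.
Closed-loop time constant τ = 1/127.4 = 0.00785 s.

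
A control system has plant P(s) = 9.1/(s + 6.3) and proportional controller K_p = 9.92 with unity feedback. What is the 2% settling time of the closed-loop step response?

T_s ≈ 0.0414 s

Closed-loop transfer function: T(s) = K_p·P(s)/(1 + K_p·P(s)) = 90.27/(s + 6.3 + 90.27) = 90.27/(s + 96.57).
Time constant τ = 1/96.57 = 0.01035 s, so the 2% settling time is about 4τ = 0.0414 s.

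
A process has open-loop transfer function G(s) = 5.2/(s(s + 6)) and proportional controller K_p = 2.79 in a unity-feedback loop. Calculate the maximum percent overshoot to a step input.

1.8%

From 1 + K_pG(s) = 0: s² + 6s + 14.51 = 0 ⇒ ω_n = 3.809, ζ = 0.7876.
%OS = 100·exp(−πζ/√(1−ζ²)) = 100·exp(−π·0.7876/√0.3797) = 1.8%.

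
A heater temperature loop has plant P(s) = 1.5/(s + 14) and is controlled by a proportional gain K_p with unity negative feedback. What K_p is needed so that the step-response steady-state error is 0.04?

K_p = 224

Steady-state error for a unit step on this type-0 loop is 1/(1 + K_p·P(0)).
P(0) = 0.1071. Require 1/(1 + K_p·0.1071) = 0.04, so 1 + 0.1071·K_p = 25.
K_p = (25 − 1)/0.1071 = 224.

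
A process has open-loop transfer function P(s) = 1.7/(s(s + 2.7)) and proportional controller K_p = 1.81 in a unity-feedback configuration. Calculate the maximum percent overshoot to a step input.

From 1 + K_pP(s) = 0: s² + 2.7s + 3.077 = 0 ⇒ ω_n = 1.754, ζ = 0.7696.
%OS = 100·exp(−πζ/√(1−ζ²)) = 100·exp(−π·0.7696/√0.4077) = 2.27%.

2.27%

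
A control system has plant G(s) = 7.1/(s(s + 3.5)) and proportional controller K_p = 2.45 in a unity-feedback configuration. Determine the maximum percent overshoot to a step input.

Closed-loop characteristic equation: s² + 3.5s + 17.39 = 0, so ω_n = 4.171 rad/s and ζ = 3.5/(2·4.171) = 0.4196.
%OS = 100·exp(−πζ/√(1−ζ²)) = 100·exp(−π·0.4196/√0.8239) = 23.4%.

23.4%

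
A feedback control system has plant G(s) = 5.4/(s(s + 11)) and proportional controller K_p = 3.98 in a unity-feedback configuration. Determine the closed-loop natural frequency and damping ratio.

With unity feedback the closed-loop characteristic equation is s² + 11s + 3.98·5.4 = s² + 11s + 21.49 = 0.
So ω_n² = 21.49 ⇒ ω_n = 4.636 rad/s, and ζ = 11/(2ω_n) = 1.19.

ω_n = 4.64 rad/s, ζ = 1.19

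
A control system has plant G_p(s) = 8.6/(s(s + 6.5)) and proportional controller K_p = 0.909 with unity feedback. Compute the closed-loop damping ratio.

ζ = 1.16

1 + K_p·G_p(s) = 0 gives s² + 6.5s + 7.817 = 0.
Matching s² + 2ζω_n s + ω_n²: ω_n = √7.817 = 2.796 rad/s and 2ζω_n = 6.5, so ζ = 6.5/(2·2.796) = 1.16.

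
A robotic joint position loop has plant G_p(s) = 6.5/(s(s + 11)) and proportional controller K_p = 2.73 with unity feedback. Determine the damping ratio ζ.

ζ = 1.31

The closed-loop denominator is s(s+11) + 2.73·6.5 = s² + 11s + 17.75.
Matching s² + 2ζω_n s + ω_n²: ω_n = √17.75 = 4.212 rad/s and 2ζω_n = 11, so ζ = 11/(2·4.212) = 1.31.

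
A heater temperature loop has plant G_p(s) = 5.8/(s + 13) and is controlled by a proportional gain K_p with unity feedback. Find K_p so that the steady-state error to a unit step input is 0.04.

Steady-state error for a unit step on this type-0 loop is 1/(1 + K_p·G_p(0)).
G_p(0) = 0.4462. Require 1/(1 + K_p·0.4462) = 0.04, so 1 + 0.4462·K_p = 25.
K_p = (25 − 1)/0.4462 = 53.8.

K_p = 53.8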